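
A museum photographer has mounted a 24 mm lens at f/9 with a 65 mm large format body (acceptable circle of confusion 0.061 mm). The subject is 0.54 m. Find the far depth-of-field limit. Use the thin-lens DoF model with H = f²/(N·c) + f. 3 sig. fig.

Hyperfocal distance H = f²/(N·c) + f = 24²/(9 × 0.061) + 24 = 576/0.549 + 24 ≈ 1073.2 mm ≈ 1.073 m.
Far limit Df = s·(H − f)/(H − s) = 540 × (1073.2 − 24) / (1073.2 − 540) = 540 × 1049.2 / 533.2 ≈ 1062.6 mm ≈ 1.06 m.

1.06 m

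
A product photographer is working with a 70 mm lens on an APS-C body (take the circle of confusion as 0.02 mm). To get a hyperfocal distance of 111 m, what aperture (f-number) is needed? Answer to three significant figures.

Rearrange H = f²/(N·c) + f for N: N = f² / ((H − f)·c).
N = 70² / ((111000 − 70) × 0.02) = 4900 / 2219 ≈ 2.21.

f/2.21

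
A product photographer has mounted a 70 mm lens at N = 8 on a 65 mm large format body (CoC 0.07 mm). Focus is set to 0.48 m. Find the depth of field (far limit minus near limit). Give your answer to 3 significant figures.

45.1 mm

Hyperfocal distance H = f²/(N·c) + f = 70²/(8 × 0.07) + 70 = 4900/0.56 + 70 ≈ 8820.0 mm ≈ 8.820 m.
Near limit Dn = s·(H − f)/(H + s − 2f) = 480 × (8820.0 − 70) / (8820.0 + 480 − 2 × 70) = 480 × 8750.0 / 9160.0 ≈ 458.515 mm.
Far limit Df = s·(H − f)/(H − s) = 480 × (8820.0 − 70) / (8820.0 − 480) = 480 × 8750.0 / 8340.0 ≈ 503.597 mm.
Depth of field = Df − Dn = 503.597 − 458.515 ≈ 45.082 mm.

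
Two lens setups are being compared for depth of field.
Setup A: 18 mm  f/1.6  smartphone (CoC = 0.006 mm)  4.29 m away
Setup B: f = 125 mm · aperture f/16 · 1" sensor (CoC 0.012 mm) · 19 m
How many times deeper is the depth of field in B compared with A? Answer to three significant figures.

Setup A: H = 18²/(1.6×0.006) + 18 ≈ 33768.0 mm; DoF = Df − Dn = 4911.7 − 3808.0 ≈ 1103.7 mm.
Setup B: H = 125²/(16×0.012) + 125 ≈ 81505.2 mm; DoF = Df − Dn = 24737.5 − 15422.9 ≈ 9314.6 mm.
Ratio = 9314.6 / 1103.7 ≈ 8.44.

8.44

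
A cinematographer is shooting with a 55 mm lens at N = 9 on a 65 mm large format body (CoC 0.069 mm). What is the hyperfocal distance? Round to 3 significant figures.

Hyperfocal distance H = f²/(N·c) + f = 55²/(9 × 0.069) + 55 = 3025/0.621 + 55 ≈ 4926.2 mm ≈ 4.93 m.

4.93 m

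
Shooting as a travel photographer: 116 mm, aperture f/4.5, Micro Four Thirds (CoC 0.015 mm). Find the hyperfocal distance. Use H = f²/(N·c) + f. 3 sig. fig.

199 m

Hyperfocal distance H = f²/(N·c) + f = 116²/(4.5 × 0.015) + 116 = 13456/0.0675 + 116 ≈ 199464.1 mm ≈ 199 m.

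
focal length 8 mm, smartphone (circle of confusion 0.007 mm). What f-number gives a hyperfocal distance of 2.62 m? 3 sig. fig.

f/3.50

Rearrange H = f²/(N·c) + f for N: N = f² / ((H − f)·c).
N = 8² / ((2620 − 8) × 0.007) = 64 / 18.28 ≈ 3.50.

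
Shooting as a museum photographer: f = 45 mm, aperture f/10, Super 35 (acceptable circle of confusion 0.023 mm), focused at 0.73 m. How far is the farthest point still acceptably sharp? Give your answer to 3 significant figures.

Hyperfocal distance H = f²/(N·c) + f = 45²/(10 × 0.023) + 45 = 2025/0.23 + 45 ≈ 8849.3 mm ≈ 8.849 m.
Far limit Df = s·(H − f)/(H − s) = 730 × (8849.3 − 45) / (8849.3 − 730) = 730 × 8804.3 / 8119.3 ≈ 791.59 mm ≈ 0.792 m.

0.792 m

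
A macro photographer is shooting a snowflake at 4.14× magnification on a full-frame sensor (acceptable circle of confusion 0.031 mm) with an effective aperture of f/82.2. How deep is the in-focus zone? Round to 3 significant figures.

0.297 mm

At magnification m, DoF ≈ 2·N_eff·c/m² = 2 × 82.2 × 0.031 / 4.14² = 5.096 / 17.14 ≈ 0.297 mm.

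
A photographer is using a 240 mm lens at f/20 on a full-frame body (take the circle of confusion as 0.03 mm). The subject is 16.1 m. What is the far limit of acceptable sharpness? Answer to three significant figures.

Hyperfocal distance H = f²/(N·c) + f = 240²/(20 × 0.03) + 240 = 57600/0.6 + 240 ≈ 96240.0 mm ≈ 96.24 m.
Far limit Df = s·(H − f)/(H − s) = 16100 × (96240.0 − 240) / (96240.0 − 16100) = 16100 × 96000.0 / 80140.0 ≈ 19286 mm ≈ 19.3 m.

19.3 m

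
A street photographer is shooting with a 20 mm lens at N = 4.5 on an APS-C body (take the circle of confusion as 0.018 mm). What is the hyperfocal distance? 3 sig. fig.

Hyperfocal distance H = f²/(N·c) + f = 20²/(4.5 × 0.018) + 20 = 400/0.081 + 20 ≈ 4958.3 mm ≈ 4.96 m.

4.96 m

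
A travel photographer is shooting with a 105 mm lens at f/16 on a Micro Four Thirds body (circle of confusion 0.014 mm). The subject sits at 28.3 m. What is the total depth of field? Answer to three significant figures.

Hyperfocal distance H = f²/(N·c) + f = 105²/(16 × 0.014) + 105 = 11025/0.224 + 105 ≈ 49323.8 mm ≈ 49.32 m.
Near limit Dn = s·(H − f)/(H + s − 2f) = 28300 × (49323.8 − 105) / (49323.8 + 28300 − 2 × 105) = 28300 × 49218.8 / 77413.8 ≈ 17993 mm.
Far limit Df = s·(H − f)/(H − s) = 28300 × (49323.8 − 105) / (49323.8 − 28300) = 28300 × 49218.8 / 21023.8 ≈ 66253 mm.
Depth of field = Df − Dn = 66253 − 17993 ≈ 48260 mm ≈ 48.3 m.

48.3 m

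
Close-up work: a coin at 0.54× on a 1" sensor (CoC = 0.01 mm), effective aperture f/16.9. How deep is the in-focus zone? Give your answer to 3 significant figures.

At magnification m, DoF ≈ 2·N_eff·c/m² = 2 × 16.9 × 0.01 / 0.54² = 0.338 / 0.2916 ≈ 1.16 mm.

1.16 mm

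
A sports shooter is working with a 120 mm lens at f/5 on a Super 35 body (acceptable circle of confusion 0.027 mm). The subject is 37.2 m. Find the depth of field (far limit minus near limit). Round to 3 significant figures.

Hyperfocal distance H = f²/(N·c) + f = 120²/(5 × 0.027) + 120 = 14400/0.135 + 120 ≈ 106786.7 mm ≈ 106.8 m.
Near limit Dn = s·(H − f)/(H + s − 2f) = 37200 × (106786.7 − 120) / (106786.7 + 37200 − 2 × 120) = 37200 × 106666.7 / 143746.7 ≈ 27604 mm.
Far limit Df = s·(H − f)/(H − s) = 37200 × (106786.7 − 120) / (106786.7 − 37200) = 37200 × 106666.7 / 69586.7 ≈ 57022 mm.
Depth of field = Df − Dn = 57022 − 27604 ≈ 29418 mm ≈ 29.4 m.

29.4 m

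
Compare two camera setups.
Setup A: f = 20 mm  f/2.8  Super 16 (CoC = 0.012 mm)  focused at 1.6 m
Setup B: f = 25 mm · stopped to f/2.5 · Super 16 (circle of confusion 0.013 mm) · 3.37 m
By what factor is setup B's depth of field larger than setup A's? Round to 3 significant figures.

Setup A: H = 20²/(2.8×0.012) + 20 ≈ 11924.8 mm; DoF = Df − Dn = 1844.85 − 1412.53 ≈ 432.32 mm.
Setup B: H = 25²/(2.5×0.013) + 25 ≈ 19255.8 mm; DoF = Df − Dn = 4079.6 − 2870.7 ≈ 1208.9 mm.
Ratio = 1208.9 / 432.32 ≈ 2.80.

2.80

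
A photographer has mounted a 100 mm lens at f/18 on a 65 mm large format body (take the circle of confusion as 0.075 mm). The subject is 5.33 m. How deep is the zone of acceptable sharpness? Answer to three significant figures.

15.0 m

Hyperfocal distance H = f²/(N·c) + f = 100²/(18 × 0.075) + 100 = 10000/1.35 + 100 ≈ 7507.4 mm ≈ 7.507 m.
Near limit Dn = s·(H − f)/(H + s − 2f) = 5330 × (7507.4 − 100) / (7507.4 + 5330 − 2 × 100) = 5330 × 7407.4 / 12637.4 ≈ 3124 mm.
Far limit Df = s·(H − f)/(H − s) = 5330 × (7507.4 − 100) / (7507.4 − 5330) = 5330 × 7407.4 / 2177.4 ≈ 18132 mm.
Depth of field = Df − Dn = 18132 − 3124 ≈ 15008 mm ≈ 15.0 m.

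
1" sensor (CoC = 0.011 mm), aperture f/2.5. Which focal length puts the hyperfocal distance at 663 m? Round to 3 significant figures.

From H = f²/(N·c) + f, with f ≪ H: f ≈ √(H·N·c) = √(663000 × 2.5 × 0.011) = √18232 ≈ 135.0 mm.
The +f correction barely moves this — solving exactly, f² + N·c·f − N·c·H = 0 ⇒ f = (−N·c + √((N·c)² + 4·N·c·H))/2 = (−0.0275 + √72930)/2 ≈ 135.01 mm, so f ≈ 135 mm.

135 mm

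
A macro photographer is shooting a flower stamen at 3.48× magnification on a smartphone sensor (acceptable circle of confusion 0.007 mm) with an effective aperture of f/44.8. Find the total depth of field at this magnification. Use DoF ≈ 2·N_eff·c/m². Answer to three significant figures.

At magnification m, DoF ≈ 2·N_eff·c/m² = 2 × 44.8 × 0.007 / 3.48² = 0.6272 / 12.11 ≈ 0.0518 mm.

0.0518 mm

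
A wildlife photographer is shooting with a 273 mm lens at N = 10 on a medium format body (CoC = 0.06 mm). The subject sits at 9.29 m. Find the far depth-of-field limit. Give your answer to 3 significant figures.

Hyperfocal distance H = f²/(N·c) + f = 273²/(10 × 0.06) + 273 = 74529/0.6 + 273 ≈ 124488.0 mm ≈ 124.5 m.
Far limit Df = s·(H − f)/(H − s) = 9290 × (124488.0 − 273) / (124488.0 − 9290) = 9290 × 124215.0 / 115198.0 ≈ 10017 mm ≈ 10.0 m.

10.0 m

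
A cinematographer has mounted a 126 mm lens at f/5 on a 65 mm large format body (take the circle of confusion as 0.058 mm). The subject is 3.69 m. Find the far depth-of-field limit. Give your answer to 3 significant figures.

Hyperfocal distance H = f²/(N·c) + f = 126²/(5 × 0.058) + 126 = 15876/0.29 + 126 ≈ 54870.8 mm ≈ 54.87 m.
Far limit Df = s·(H − f)/(H − s) = 3690 × (54870.8 − 126) / (54870.8 − 3690) = 3690 × 54744.8 / 51180.8 ≈ 3947.0 mm ≈ 3.95 m.

3.95 m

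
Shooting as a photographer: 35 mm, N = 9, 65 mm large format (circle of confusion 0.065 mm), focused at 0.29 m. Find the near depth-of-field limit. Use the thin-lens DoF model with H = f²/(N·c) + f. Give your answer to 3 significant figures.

Hyperfocal distance H = f²/(N·c) + f = 35²/(9 × 0.065) + 35 = 1225/0.585 + 35 ≈ 2129.0 mm ≈ 2.129 m.
Near limit Dn = s·(H − f)/(H + s − 2f) = 290 × (2129.0 − 35) / (2129.0 + 290 − 2 × 35) = 290 × 2094.0 / 2349.0 ≈ 258.52 mm.

259 mm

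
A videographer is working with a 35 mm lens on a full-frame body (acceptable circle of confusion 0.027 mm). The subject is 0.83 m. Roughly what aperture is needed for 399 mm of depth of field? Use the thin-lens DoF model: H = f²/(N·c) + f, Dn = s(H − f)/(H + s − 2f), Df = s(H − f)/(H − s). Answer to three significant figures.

f/13

Write h = H − f = f²/(N·c). The thin-lens limits are Dn = s·h/(h + (s−f)) and Df = s·h/(h − (s−f)), so DoF = Df − Dn = 2·s·(s−f)·h / (h² − (s−f)²).
That is a quadratic in h: DoF·h² − 2·s·(s−f)·h − DoF·(s−f)² = 0 ⇒ h = (s−f)·(s + √(s² + DoF²)) / DoF = 795 × (830 + √(830² + 399²)) / 399 = 795 × (830 + 920.924) / 399 ≈ 3488.7 mm.
Then N = f²/(c·h) = 35² / (0.027 × 3488.7) = 1225 / 94.194 ≈ 13.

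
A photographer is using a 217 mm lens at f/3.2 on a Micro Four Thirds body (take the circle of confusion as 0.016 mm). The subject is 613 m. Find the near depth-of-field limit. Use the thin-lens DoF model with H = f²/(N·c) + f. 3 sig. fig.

368 m

Hyperfocal distance H = f²/(N·c) + f = 217²/(3.2 × 0.016) + 217 = 47089/0.0512 + 217 ≈ 919924.0 mm ≈ 919.9 m.
Near limit Dn = s·(H − f)/(H + s − 2f) = 613000 × (919924.0 − 217) / (919924.0 + 613000 − 2 × 217) = 613000 × 919707.0 / 1532490.0 ≈ 367885 mm ≈ 368 m.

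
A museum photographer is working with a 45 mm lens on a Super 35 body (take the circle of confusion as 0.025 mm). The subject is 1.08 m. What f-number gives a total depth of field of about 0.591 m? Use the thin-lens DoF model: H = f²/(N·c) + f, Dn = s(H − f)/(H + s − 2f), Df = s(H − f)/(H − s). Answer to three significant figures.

f/20

Write h = H − f = f²/(N·c). The thin-lens limits are Dn = s·h/(h + (s−f)) and Df = s·h/(h − (s−f)), so DoF = Df − Dn = 2·s·(s−f)·h / (h² − (s−f)²).
That is a quadratic in h: DoF·h² − 2·s·(s−f)·h − DoF·(s−f)² = 0 ⇒ h = (s−f)·(s + √(s² + DoF²)) / DoF = 1035 × (1080 + √(1080² + 591²)) / 591 = 1035 × (1080 + 1231.13) / 591 ≈ 4047.4 mm.
Then N = f²/(c·h) = 45² / (0.025 × 4047.4) = 2025 / 101.19 ≈ 20.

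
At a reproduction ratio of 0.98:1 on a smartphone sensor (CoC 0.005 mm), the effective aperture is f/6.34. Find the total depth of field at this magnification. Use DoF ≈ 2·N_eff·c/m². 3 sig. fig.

At magnification m, DoF ≈ 2·N_eff·c/m² = 2 × 6.34 × 0.005 / 0.98² = 0.0634 / 0.9604 ≈ 0.066 mm.

0.0660 mm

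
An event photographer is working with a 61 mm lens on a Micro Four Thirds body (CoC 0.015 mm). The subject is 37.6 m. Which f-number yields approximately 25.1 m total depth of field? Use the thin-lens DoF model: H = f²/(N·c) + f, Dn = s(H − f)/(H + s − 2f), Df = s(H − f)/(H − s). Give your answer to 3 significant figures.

f/2.00

Write h = H − f = f²/(N·c). The thin-lens limits are Dn = s·h/(h + (s−f)) and Df = s·h/(h − (s−f)), so DoF = Df − Dn = 2·s·(s−f)·h / (h² − (s−f)²).
That is a quadratic in h: DoF·h² − 2·s·(s−f)·h − DoF·(s−f)² = 0 ⇒ h = (s−f)·(s + √(s² + DoF²)) / DoF = 37539 × (37600 + √(37600² + 25100²)) / 25100 = 37539 × (37600 + 45208.1) / 25100 ≈ 123846 mm.
Then N = f²/(c·h) = 61² / (0.015 × 123846) = 3721 / 1857.7 ≈ 2.00.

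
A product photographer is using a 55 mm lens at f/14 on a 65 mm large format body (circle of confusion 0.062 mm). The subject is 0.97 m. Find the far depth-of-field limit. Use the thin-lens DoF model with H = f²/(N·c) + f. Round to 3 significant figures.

Hyperfocal distance H = f²/(N·c) + f = 55²/(14 × 0.062) + 55 = 3025/0.868 + 55 ≈ 3540.0 mm ≈ 3.540 m.
Far limit Df = s·(H − f)/(H − s) = 970 × (3540.0 − 55) / (3540.0 − 970) = 970 × 3485.0 / 2570.0 ≈ 1315.3 mm ≈ 1.32 m.

1.32 m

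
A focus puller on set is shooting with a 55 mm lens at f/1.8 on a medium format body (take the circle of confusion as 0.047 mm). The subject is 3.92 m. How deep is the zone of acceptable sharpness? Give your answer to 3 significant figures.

0.857 m

Hyperfocal distance H = f²/(N·c) + f = 55²/(1.8 × 0.047) + 55 = 3025/0.0846 + 55 ≈ 35811.5 mm ≈ 35.81 m.
Near limit Dn = s·(H − f)/(H + s − 2f) = 3920 × (35811.5 − 55) / (35811.5 + 3920 − 2 × 55) = 3920 × 35756.5 / 39621.5 ≈ 3537.61 mm.
Far limit Df = s·(H − f)/(H − s) = 3920 × (35811.5 − 55) / (35811.5 − 3920) = 3920 × 35756.5 / 31891.5 ≈ 4395.07 mm.
Depth of field = Df − Dn = 4395.07 − 3537.61 ≈ 857.46 mm ≈ 0.857 m.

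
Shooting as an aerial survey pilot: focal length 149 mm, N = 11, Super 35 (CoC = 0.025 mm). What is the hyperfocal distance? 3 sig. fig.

Hyperfocal distance H = f²/(N·c) + f = 149²/(11 × 0.025) + 149 = 22201/0.275 + 149 ≈ 80879.9 mm ≈ 80.9 m.

80.9 m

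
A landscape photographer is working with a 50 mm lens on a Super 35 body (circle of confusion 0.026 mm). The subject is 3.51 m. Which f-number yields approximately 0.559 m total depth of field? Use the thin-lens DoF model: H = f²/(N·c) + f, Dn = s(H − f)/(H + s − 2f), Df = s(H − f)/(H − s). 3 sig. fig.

Write h = H − f = f²/(N·c). The thin-lens limits are Dn = s·h/(h + (s−f)) and Df = s·h/(h − (s−f)), so DoF = Df − Dn = 2·s·(s−f)·h / (h² − (s−f)²).
That is a quadratic in h: DoF·h² − 2·s·(s−f)·h − DoF·(s−f)² = 0 ⇒ h = (s−f)·(s + √(s² + DoF²)) / DoF = 3460 × (3510 + √(3510² + 559²)) / 559 = 3460 × (3510 + 3554.23) / 559 ≈ 43725 mm.
Then N = f²/(c·h) = 50² / (0.026 × 43725) = 2500 / 1136.8 ≈ 2.20.

f/2.20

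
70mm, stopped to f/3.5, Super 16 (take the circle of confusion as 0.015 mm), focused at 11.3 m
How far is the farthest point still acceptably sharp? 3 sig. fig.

Hyperfocal distance H = f²/(N·c) + f = 70²/(3.5 × 0.015) + 70 = 4900/0.0525 + 70 ≈ 93403.3 mm ≈ 93.40 m.
Far limit Df = s·(H − f)/(H − s) = 11300 × (93403.3 − 70) / (93403.3 − 11300) = 11300 × 93333.3 / 82103.3 ≈ 12846 mm ≈ 12.8 m.

12.8 m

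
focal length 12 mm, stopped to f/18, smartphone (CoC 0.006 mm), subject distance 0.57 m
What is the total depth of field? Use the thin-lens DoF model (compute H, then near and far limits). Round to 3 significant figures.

0.578 m

Hyperfocal distance H = f²/(N·c) + f = 12²/(18 × 0.006) + 12 = 144/0.108 + 12 ≈ 1345.3 mm ≈ 1.345 m.
Near limit Dn = s·(H − f)/(H + s − 2f) = 570 × (1345.3 − 12) / (1345.3 + 570 − 2 × 12) = 570 × 1333.3 / 1891.3 ≈ 401.83 mm.
Far limit Df = s·(H − f)/(H − s) = 570 × (1345.3 − 12) / (1345.3 − 570) = 570 × 1333.3 / 775.3 ≈ 980.22 mm.
Depth of field = Df − Dn = 980.22 − 401.83 ≈ 578.39 mm ≈ 0.578 m.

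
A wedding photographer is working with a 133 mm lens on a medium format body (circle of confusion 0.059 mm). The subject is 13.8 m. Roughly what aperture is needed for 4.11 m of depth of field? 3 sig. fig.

Write h = H − f = f²/(N·c). The thin-lens limits are Dn = s·h/(h + (s−f)) and Df = s·h/(h − (s−f)), so DoF = Df − Dn = 2·s·(s−f)·h / (h² − (s−f)²).
That is a quadratic in h: DoF·h² − 2·s·(s−f)·h − DoF·(s−f)² = 0 ⇒ h = (s−f)·(s + √(s² + DoF²)) / DoF = 13667 × (13800 + √(13800² + 4110²)) / 4110 = 13667 × (13800 + 14399.0) / 4110 ≈ 93770 mm.
Then N = f²/(c·h) = 133² / (0.059 × 93770) = 17689 / 5532.5 ≈ 3.20.

f/3.20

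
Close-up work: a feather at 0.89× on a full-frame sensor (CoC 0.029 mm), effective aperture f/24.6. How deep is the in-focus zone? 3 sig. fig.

At magnification m, DoF ≈ 2·N_eff·c/m² = 2 × 24.6 × 0.029 / 0.89² = 1.427 / 0.7921 ≈ 1.8 mm.

1.80 mm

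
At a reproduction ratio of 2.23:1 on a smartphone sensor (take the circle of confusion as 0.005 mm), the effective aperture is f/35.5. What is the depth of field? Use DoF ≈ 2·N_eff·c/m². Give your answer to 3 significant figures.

0.0714 mm

At magnification m, DoF ≈ 2·N_eff·c/m² = 2 × 35.5 × 0.005 / 2.23² = 0.355 / 4.973 ≈ 0.0714 mm.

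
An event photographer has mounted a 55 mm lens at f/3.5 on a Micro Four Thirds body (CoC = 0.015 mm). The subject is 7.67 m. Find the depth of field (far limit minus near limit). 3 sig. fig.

Hyperfocal distance H = f²/(N·c) + f = 55²/(3.5 × 0.015) + 55 = 3025/0.0525 + 55 ≈ 57674.0 mm ≈ 57.67 m.
Near limit Dn = s·(H − f)/(H + s − 2f) = 7670 × (57674.0 − 55) / (57674.0 + 7670 − 2 × 55) = 7670 × 57619.0 / 65234.0 ≈ 6774.7 mm.
Far limit Df = s·(H − f)/(H − s) = 7670 × (57674.0 − 55) / (57674.0 − 7670) = 7670 × 57619.0 / 50004.0 ≈ 8838.0 mm.
Depth of field = Df − Dn = 8838.0 − 6774.7 ≈ 2063.3 mm ≈ 2.06 m.

2.06 m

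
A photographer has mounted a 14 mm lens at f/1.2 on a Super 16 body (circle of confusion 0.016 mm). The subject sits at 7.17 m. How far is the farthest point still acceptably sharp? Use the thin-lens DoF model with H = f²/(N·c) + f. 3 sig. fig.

Hyperfocal distance H = f²/(N·c) + f = 14²/(1.2 × 0.016) + 14 = 196/0.0192 + 14 ≈ 10222.3 mm ≈ 10.22 m.
Far limit Df = s·(H − f)/(H − s) = 7170 × (10222.3 − 14) / (10222.3 − 7170) = 7170 × 10208.3 / 3052.3 ≈ 23980 mm ≈ 24.0 m.

24.0 m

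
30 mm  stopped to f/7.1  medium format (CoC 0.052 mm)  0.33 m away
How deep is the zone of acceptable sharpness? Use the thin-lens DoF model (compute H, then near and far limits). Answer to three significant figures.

Hyperfocal distance H = f²/(N·c) + f = 30²/(7.1 × 0.052) + 30 = 900/0.3692 + 30 ≈ 2467.7 mm ≈ 2.468 m.
Near limit Dn = s·(H − f)/(H + s − 2f) = 330 × (2467.7 − 30) / (2467.7 + 330 − 2 × 30) = 330 × 2437.7 / 2737.7 ≈ 293.838 mm.
Far limit Df = s·(H − f)/(H − s) = 330 × (2467.7 − 30) / (2467.7 − 330) = 330 × 2437.7 / 2137.7 ≈ 376.311 mm.
Depth of field = Df − Dn = 376.311 − 293.838 ≈ 82.473 mm.

82.5 mm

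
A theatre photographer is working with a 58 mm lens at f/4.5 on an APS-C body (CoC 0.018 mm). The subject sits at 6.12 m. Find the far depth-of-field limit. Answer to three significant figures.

7.17 m

Hyperfocal distance H = f²/(N·c) + f = 58²/(4.5 × 0.018) + 58 = 3364/0.081 + 58 ≈ 41588.9 mm ≈ 41.59 m.
Far limit Df = s·(H − f)/(H − s) = 6120 × (41588.9 − 58) / (41588.9 − 6120) = 6120 × 41530.9 / 35468.9 ≈ 7166.0 mm ≈ 7.17 m.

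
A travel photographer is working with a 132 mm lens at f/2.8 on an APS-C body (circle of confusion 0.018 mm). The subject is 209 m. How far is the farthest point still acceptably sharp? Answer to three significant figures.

528 m

Hyperfocal distance H = f²/(N·c) + f = 132²/(2.8 × 0.018) + 132 = 17424/0.0504 + 132 ≈ 345846.3 mm ≈ 345.8 m.
Far limit Df = s·(H − f)/(H − s) = 209000 × (345846.3 − 132) / (345846.3 − 209000) = 209000 × 345714.3 / 136846.3 ≈ 527996 mm ≈ 528 m.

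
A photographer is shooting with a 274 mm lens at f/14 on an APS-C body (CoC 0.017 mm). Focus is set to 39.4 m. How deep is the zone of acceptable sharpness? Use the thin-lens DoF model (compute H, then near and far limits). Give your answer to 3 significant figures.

Hyperfocal distance H = f²/(N·c) + f = 274²/(14 × 0.017) + 274 = 75076/0.238 + 274 ≈ 315719.4 mm ≈ 315.7 m.
Near limit Dn = s·(H − f)/(H + s − 2f) = 39400 × (315719.4 − 274) / (315719.4 + 39400 − 2 × 274) = 39400 × 315445.4 / 354571.4 ≈ 35052.3 mm.
Far limit Df = s·(H − f)/(H − s) = 39400 × (315719.4 − 274) / (315719.4 − 39400) = 39400 × 315445.4 / 276319.4 ≈ 44978.9 mm.
Depth of field = Df − Dn = 44978.9 − 35052.3 ≈ 9926.6 mm ≈ 9.93 m.

9.93 m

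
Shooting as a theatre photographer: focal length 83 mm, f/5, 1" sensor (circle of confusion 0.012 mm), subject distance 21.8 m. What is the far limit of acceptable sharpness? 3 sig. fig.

26.9 m

Hyperfocal distance H = f²/(N·c) + f = 83²/(5 × 0.012) + 83 = 6889/0.06 + 83 ≈ 114899.7 mm ≈ 114.9 m.
Far limit Df = s·(H − f)/(H − s) = 21800 × (114899.7 − 83) / (114899.7 − 21800) = 21800 × 114816.7 / 93099.7 ≈ 26885 mm ≈ 26.9 m.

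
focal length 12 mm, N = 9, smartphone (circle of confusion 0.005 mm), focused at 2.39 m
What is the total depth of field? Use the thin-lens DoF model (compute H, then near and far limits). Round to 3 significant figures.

Hyperfocal distance H = f²/(N·c) + f = 12²/(9 × 0.005) + 12 = 144/0.045 + 12 ≈ 3212.0 mm ≈ 3.212 m.
Near limit Dn = s·(H − f)/(H + s − 2f) = 2390 × (3212.0 − 12) / (3212.0 + 2390 − 2 × 12) = 2390 × 3200.0 / 5578.0 ≈ 1371.1 mm.
Far limit Df = s·(H − f)/(H − s) = 2390 × (3212.0 − 12) / (3212.0 − 2390) = 2390 × 3200.0 / 822.0 ≈ 9304.1 mm.
Depth of field = Df − Dn = 9304.1 − 1371.1 ≈ 7933.0 mm ≈ 7.93 m.

7.93 m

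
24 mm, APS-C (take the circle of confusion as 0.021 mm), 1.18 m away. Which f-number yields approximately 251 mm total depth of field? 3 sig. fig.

f/2.50

Write h = H − f = f²/(N·c). The thin-lens limits are Dn = s·h/(h + (s−f)) and Df = s·h/(h − (s−f)), so DoF = Df − Dn = 2·s·(s−f)·h / (h² − (s−f)²).
That is a quadratic in h: DoF·h² − 2·s·(s−f)·h − DoF·(s−f)² = 0 ⇒ h = (s−f)·(s + √(s² + DoF²)) / DoF = 1156 × (1180 + √(1180² + 251²)) / 251 = 1156 × (1180 + 1206.40) / 251 ≈ 10991 mm.
Then N = f²/(c·h) = 24² / (0.021 × 10991) = 576 / 230.81 ≈ 2.50.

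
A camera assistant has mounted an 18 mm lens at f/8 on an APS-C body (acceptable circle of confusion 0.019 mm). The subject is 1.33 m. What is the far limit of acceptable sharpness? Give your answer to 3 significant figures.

3.46 m

Hyperfocal distance H = f²/(N·c) + f = 18²/(8 × 0.019) + 18 = 324/0.152 + 18 ≈ 2149.6 mm ≈ 2.150 m.
Far limit Df = s·(H − f)/(H − s) = 1330 × (2149.6 − 18) / (2149.6 − 1330) = 1330 × 2131.6 / 819.6 ≈ 3459.1 mm ≈ 3.46 m.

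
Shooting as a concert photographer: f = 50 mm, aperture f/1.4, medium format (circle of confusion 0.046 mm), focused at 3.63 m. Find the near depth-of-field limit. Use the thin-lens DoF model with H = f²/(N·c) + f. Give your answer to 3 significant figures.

3.32 m

Hyperfocal distance H = f²/(N·c) + f = 50²/(1.4 × 0.046) + 50 = 2500/0.0644 + 50 ≈ 38869.9 mm ≈ 38.87 m.
Near limit Dn = s·(H − f)/(H + s − 2f) = 3630 × (38869.9 − 50) / (38869.9 + 3630 − 2 × 50) = 3630 × 38819.9 / 42399.9 ≈ 3323.5 mm ≈ 3.32 m.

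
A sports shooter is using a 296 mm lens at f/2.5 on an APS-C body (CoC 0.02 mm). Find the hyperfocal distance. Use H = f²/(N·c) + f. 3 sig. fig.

Hyperfocal distance H = f²/(N·c) + f = 296²/(2.5 × 0.02) + 296 = 87616/0.05 + 296 ≈ 1752616.0 mm ≈ 1750 m.

1750 m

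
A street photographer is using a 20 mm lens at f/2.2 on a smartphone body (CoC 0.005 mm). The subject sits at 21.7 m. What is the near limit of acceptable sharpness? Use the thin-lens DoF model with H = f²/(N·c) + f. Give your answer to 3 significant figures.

Hyperfocal distance H = f²/(N·c) + f = 20²/(2.2 × 0.005) + 20 = 400/0.011 + 20 ≈ 36383.6 mm ≈ 36.38 m.
Near limit Dn = s·(H − f)/(H + s − 2f) = 21700 × (36383.6 − 20) / (36383.6 + 21700 − 2 × 20) = 21700 × 36363.6 / 58043.6 ≈ 13595 mm ≈ 13.6 m.

13.6 m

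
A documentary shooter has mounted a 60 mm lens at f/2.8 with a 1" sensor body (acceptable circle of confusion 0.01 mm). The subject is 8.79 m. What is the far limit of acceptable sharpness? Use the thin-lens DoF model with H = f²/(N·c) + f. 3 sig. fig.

9.43 m

Hyperfocal distance H = f²/(N·c) + f = 60²/(2.8 × 0.01) + 60 = 3600/0.028 + 60 ≈ 128631.4 mm ≈ 128.6 m.
Far limit Df = s·(H − f)/(H − s) = 8790 × (128631.4 − 60) / (128631.4 − 8790) = 8790 × 128571.4 / 119841.4 ≈ 9430.3 mm ≈ 9.43 m.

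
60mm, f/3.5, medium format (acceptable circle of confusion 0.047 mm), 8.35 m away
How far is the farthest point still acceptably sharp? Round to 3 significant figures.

13.4 m

Hyperfocal distance H = f²/(N·c) + f = 60²/(3.5 × 0.047) + 60 = 3600/0.1645 + 60 ≈ 21944.5 mm ≈ 21.94 m.
Far limit Df = s·(H − f)/(H − s) = 8350 × (21944.5 − 60) / (21944.5 − 8350) = 8350 × 21884.5 / 13594.5 ≈ 13442 mm ≈ 13.4 m.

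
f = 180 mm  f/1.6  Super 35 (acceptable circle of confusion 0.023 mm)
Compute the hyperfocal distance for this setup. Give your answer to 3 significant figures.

Hyperfocal distance H = f²/(N·c) + f = 180²/(1.6 × 0.023) + 180 = 32400/0.0368 + 180 ≈ 880614.8 mm ≈ 881 m.

881 m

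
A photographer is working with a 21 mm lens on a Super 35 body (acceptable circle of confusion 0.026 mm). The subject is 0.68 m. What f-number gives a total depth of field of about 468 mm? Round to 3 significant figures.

Write h = H − f = f²/(N·c). The thin-lens limits are Dn = s·h/(h + (s−f)) and Df = s·h/(h − (s−f)), so DoF = Df − Dn = 2·s·(s−f)·h / (h² − (s−f)²).
That is a quadratic in h: DoF·h² − 2·s·(s−f)·h − DoF·(s−f)² = 0 ⇒ h = (s−f)·(s + √(s² + DoF²)) / DoF = 659 × (680 + √(680² + 468²)) / 468 = 659 × (680 + 825.484) / 468 ≈ 2119.9 mm.
Then N = f²/(c·h) = 21² / (0.026 × 2119.9) = 441 / 55.117 ≈ 8.

f/8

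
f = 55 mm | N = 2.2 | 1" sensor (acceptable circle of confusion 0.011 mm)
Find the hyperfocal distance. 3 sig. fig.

Hyperfocal distance H = f²/(N·c) + f = 55²/(2.2 × 0.011) + 55 = 3025/0.0242 + 55 ≈ 125055.0 mm ≈ 125 m.

125 m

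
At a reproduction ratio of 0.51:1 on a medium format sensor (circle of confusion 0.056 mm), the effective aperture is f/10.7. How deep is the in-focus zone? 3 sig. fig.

At magnification m, DoF ≈ 2·N_eff·c/m² = 2 × 10.7 × 0.056 / 0.51² = 1.198 / 0.2601 ≈ 4.61 mm.

4.61 mm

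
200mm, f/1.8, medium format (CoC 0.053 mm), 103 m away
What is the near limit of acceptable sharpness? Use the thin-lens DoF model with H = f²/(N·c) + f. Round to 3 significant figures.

Hyperfocal distance H = f²/(N·c) + f = 200²/(1.8 × 0.053) + 200 = 40000/0.0954 + 200 ≈ 419487.2 mm ≈ 419.5 m.
Near limit Dn = s·(H − f)/(H + s − 2f) = 103000 × (419487.2 − 200) / (419487.2 + 103000 − 2 × 200) = 103000 × 419287.2 / 522087.2 ≈ 82719 mm ≈ 82.7 m.

82.7 m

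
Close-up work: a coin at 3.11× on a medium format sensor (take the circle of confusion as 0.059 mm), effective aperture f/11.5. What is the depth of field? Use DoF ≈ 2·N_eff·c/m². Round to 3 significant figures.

0.140 mm

At magnification m, DoF ≈ 2·N_eff·c/m² = 2 × 11.5 × 0.059 / 3.11² = 1.357 / 9.672 ≈ 0.14 mm.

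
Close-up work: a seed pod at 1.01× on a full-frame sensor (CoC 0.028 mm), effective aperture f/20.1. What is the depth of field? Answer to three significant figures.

At magnification m, DoF ≈ 2·N_eff·c/m² = 2 × 20.1 × 0.028 / 1.01² = 1.126 / 1.02 ≈ 1.1 mm.

1.10 mm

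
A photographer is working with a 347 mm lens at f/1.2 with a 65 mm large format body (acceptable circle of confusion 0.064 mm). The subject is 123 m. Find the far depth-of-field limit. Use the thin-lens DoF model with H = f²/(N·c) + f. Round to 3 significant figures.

133 m

Hyperfocal distance H = f²/(N·c) + f = 347²/(1.2 × 0.064) + 347 = 120409/0.0768 + 347 ≈ 1568172.5 mm ≈ 1568 m.
Far limit Df = s·(H − f)/(H − s) = 123000 × (1568172.5 − 347) / (1568172.5 − 123000) = 123000 × 1567825.5 / 1445172.5 ≈ 133439 mm ≈ 133 m.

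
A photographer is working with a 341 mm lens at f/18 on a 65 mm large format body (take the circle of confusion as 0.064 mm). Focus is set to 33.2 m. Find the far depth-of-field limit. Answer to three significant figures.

49.2 m

Hyperfocal distance H = f²/(N·c) + f = 341²/(18 × 0.064) + 341 = 116281/1.152 + 341 ≈ 101279.4 mm ≈ 101.3 m.
Far limit Df = s·(H − f)/(H − s) = 33200 × (101279.4 − 341) / (101279.4 − 33200) = 33200 × 100938.4 / 68079.4 ≈ 49224 mm ≈ 49.2 m.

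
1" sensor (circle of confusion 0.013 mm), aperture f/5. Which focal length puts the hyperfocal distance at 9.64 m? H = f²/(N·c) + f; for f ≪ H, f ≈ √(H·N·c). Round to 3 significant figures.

From H = f²/(N·c) + f, with f ≪ H: f ≈ √(H·N·c) = √(9640 × 5 × 0.013) = √626.60 ≈ 25.03 mm.
The +f correction barely moves this — solving exactly, f² + N·c·f − N·c·H = 0 ⇒ f = (−N·c + √((N·c)² + 4·N·c·H))/2 = (−0.065 + √2506.4)/2 ≈ 25.000 mm, so f ≈ 25.0 mm.

25.0 mm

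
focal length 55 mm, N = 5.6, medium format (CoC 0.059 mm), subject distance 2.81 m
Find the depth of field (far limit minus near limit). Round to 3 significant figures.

1.86 m

Hyperfocal distance H = f²/(N·c) + f = 55²/(5.6 × 0.059) + 55 = 3025/0.3304 + 55 ≈ 9210.6 mm ≈ 9.211 m.
Near limit Dn = s·(H − f)/(H + s − 2f) = 2810 × (9210.6 − 55) / (9210.6 + 2810 − 2 × 55) = 2810 × 9155.6 / 11910.6 ≈ 2160.0 mm.
Far limit Df = s·(H − f)/(H − s) = 2810 × (9210.6 − 55) / (9210.6 − 2810) = 2810 × 9155.6 / 6400.6 ≈ 4019.5 mm.
Depth of field = Df − Dn = 4019.5 − 2160.0 ≈ 1859.5 mm ≈ 1.86 m.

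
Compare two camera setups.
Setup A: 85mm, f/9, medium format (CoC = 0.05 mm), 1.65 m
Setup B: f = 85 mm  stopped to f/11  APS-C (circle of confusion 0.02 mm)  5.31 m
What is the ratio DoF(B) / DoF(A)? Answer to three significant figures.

Setup A: H = 85²/(9×0.05) + 85 ≈ 16140.6 mm; DoF = Df − Dn = 1828.20 − 1503.45 ≈ 324.75 mm.
Setup B: H = 85²/(11×0.02) + 85 ≈ 32925.9 mm; DoF = Df − Dn = 6314.7 − 4581.1 ≈ 1733.6 mm.
Ratio = 1733.6 / 324.75 ≈ 5.34.

5.34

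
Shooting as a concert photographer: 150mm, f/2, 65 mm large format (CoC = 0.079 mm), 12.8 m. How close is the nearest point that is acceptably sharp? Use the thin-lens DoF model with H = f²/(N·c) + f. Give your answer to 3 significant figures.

11.8 m

Hyperfocal distance H = f²/(N·c) + f = 150²/(2 × 0.079) + 150 = 22500/0.158 + 150 ≈ 142555.1 mm ≈ 142.6 m.
Near limit Dn = s·(H − f)/(H + s − 2f) = 12800 × (142555.1 − 150) / (142555.1 + 12800 − 2 × 150) = 12800 × 142405.1 / 155055.1 ≈ 11756 mm ≈ 11.8 m.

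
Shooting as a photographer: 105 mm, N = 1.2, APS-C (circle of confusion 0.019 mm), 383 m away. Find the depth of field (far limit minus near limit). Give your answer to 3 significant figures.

Hyperfocal distance H = f²/(N·c) + f = 105²/(1.2 × 0.019) + 105 = 11025/0.0228 + 105 ≈ 483657.6 mm ≈ 483.7 m.
Near limit Dn = s·(H − f)/(H + s − 2f) = 383000 × (483657.6 − 105) / (483657.6 + 383000 − 2 × 105) = 383000 × 483552.6 / 866447.6 ≈ 213747 mm.
Far limit Df = s·(H − f)/(H − s) = 383000 × (483657.6 − 105) / (483657.6 − 383000) = 383000 × 483552.6 / 100657.6 ≈ 1839907 mm.
Depth of field = Df − Dn = 1839907 − 213747 ≈ 1626160 mm ≈ 1630 m.

1630 m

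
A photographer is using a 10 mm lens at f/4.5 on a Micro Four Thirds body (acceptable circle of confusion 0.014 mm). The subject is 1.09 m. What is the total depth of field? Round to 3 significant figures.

2.76 m

Hyperfocal distance H = f²/(N·c) + f = 10²/(4.5 × 0.014) + 10 = 100/0.063 + 10 ≈ 1597.3 mm ≈ 1.597 m.
Near limit Dn = s·(H − f)/(H + s − 2f) = 1090 × (1597.3 − 10) / (1597.3 + 1090 − 2 × 10) = 1090 × 1587.3 / 2667.3 ≈ 648.7 mm.
Far limit Df = s·(H − f)/(H − s) = 1090 × (1597.3 − 10) / (1597.3 − 1090) = 1090 × 1587.3 / 507.3 ≈ 3410.5 mm.
Depth of field = Df − Dn = 3410.5 − 648.7 ≈ 2761.8 mm ≈ 2.76 m.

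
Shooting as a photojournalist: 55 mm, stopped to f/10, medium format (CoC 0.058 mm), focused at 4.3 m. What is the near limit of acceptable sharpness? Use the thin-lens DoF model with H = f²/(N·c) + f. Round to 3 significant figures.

Hyperfocal distance H = f²/(N·c) + f = 55²/(10 × 0.058) + 55 = 3025/0.58 + 55 ≈ 5270.5 mm ≈ 5.271 m.
Near limit Dn = s·(H − f)/(H + s − 2f) = 4300 × (5270.5 − 55) / (5270.5 + 4300 − 2 × 55) = 4300 × 5215.5 / 9460.5 ≈ 2370.6 mm ≈ 2.37 m.

2.37 m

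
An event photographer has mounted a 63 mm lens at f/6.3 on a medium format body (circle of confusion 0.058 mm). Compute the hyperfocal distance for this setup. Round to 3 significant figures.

10.9 m

Hyperfocal distance H = f²/(N·c) + f = 63²/(6.3 × 0.058) + 63 = 3969/0.3654 + 63 ≈ 10925.1 mm ≈ 10.9 m.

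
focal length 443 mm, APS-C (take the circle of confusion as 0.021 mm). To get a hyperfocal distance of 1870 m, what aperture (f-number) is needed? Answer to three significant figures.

Rearrange H = f²/(N·c) + f for N: N = f² / ((H − f)·c).
N = 443² / ((1870000 − 443) × 0.021) = 196249 / 39261 ≈ 5.

f/5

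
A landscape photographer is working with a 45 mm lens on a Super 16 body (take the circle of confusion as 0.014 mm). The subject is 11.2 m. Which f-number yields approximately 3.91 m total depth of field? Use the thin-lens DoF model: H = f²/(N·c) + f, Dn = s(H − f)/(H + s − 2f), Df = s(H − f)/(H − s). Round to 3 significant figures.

f/2.20

Write h = H − f = f²/(N·c). The thin-lens limits are Dn = s·h/(h + (s−f)) and Df = s·h/(h − (s−f)), so DoF = Df − Dn = 2·s·(s−f)·h / (h² − (s−f)²).
That is a quadratic in h: DoF·h² − 2·s·(s−f)·h − DoF·(s−f)² = 0 ⇒ h = (s−f)·(s + √(s² + DoF²)) / DoF = 11155 × (11200 + √(11200² + 3910²)) / 3910 = 11155 × (11200 + 11862.9) / 3910 ≈ 65797 mm.
Then N = f²/(c·h) = 45² / (0.014 × 65797) = 2025 / 921.16 ≈ 2.20.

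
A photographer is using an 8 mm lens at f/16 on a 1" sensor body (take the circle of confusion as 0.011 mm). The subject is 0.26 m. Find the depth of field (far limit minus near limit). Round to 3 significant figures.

0.693 m

Hyperfocal distance H = f²/(N·c) + f = 8²/(16 × 0.011) + 8 = 64/0.176 + 8 ≈ 371.6 mm ≈ 0.372 m.
Near limit Dn = s·(H − f)/(H + s − 2f) = 260 × (371.6 − 8) / (371.6 + 260 − 2 × 8) = 260 × 363.6 / 615.6 ≈ 153.57 mm.
Far limit Df = s·(H − f)/(H − s) = 260 × (371.6 − 8) / (371.6 − 260) = 260 × 363.6 / 111.6 ≈ 846.91 mm.
Depth of field = Df − Dn = 846.91 − 153.57 ≈ 693.34 mm ≈ 0.693 m.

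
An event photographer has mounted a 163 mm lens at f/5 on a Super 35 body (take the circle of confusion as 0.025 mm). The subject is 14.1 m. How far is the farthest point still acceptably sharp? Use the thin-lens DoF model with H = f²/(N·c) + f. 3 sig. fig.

Hyperfocal distance H = f²/(N·c) + f = 163²/(5 × 0.025) + 163 = 26569/0.125 + 163 ≈ 212715.0 mm ≈ 212.7 m.
Far limit Df = s·(H − f)/(H − s) = 14100 × (212715.0 − 163) / (212715.0 − 14100) = 14100 × 212552.0 / 198615.0 ≈ 15089 mm ≈ 15.1 m.

15.1 m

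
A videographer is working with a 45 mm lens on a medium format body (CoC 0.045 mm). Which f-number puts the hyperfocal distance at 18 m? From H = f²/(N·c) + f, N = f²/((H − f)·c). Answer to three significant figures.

f/2.51

Rearrange H = f²/(N·c) + f for N: N = f² / ((H − f)·c).
N = 45² / ((18000 − 45) × 0.045) = 2025 / 808.0 ≈ 2.51.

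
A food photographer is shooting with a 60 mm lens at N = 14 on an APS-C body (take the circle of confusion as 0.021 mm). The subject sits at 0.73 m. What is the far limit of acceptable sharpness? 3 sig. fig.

Hyperfocal distance H = f²/(N·c) + f = 60²/(14 × 0.021) + 60 = 3600/0.294 + 60 ≈ 12304.9 mm ≈ 12.30 m.
Far limit Df = s·(H − f)/(H − s) = 730 × (12304.9 − 60) / (12304.9 − 730) = 730 × 12244.9 / 11574.9 ≈ 772.26 mm ≈ 0.772 m.

0.772 m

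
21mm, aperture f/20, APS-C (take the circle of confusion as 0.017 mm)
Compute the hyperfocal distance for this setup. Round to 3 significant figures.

1.32 m

Hyperfocal distance H = f²/(N·c) + f = 21²/(20 × 0.017) + 21 = 441/0.34 + 21 ≈ 1318.1 mm ≈ 1.32 m.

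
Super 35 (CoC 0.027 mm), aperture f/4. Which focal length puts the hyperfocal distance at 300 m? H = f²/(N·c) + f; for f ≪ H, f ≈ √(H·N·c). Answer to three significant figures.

180 mm

From H = f²/(N·c) + f, with f ≪ H: f ≈ √(H·N·c) = √(300000 × 4 × 0.027) = √32400 ≈ 180.0 mm.
The +f correction barely moves this — solving exactly, f² + N·c·f − N·c·H = 0 ⇒ f = (−N·c + √((N·c)² + 4·N·c·H))/2 = (−0.108 + √129600)/2 ≈ 179.95 mm, so f ≈ 180 mm.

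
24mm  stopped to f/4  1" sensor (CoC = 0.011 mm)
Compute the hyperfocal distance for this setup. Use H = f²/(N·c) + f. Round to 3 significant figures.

Hyperfocal distance H = f²/(N·c) + f = 24²/(4 × 0.011) + 24 = 576/0.044 + 24 ≈ 13114.9 mm ≈ 13.1 m.

13.1 m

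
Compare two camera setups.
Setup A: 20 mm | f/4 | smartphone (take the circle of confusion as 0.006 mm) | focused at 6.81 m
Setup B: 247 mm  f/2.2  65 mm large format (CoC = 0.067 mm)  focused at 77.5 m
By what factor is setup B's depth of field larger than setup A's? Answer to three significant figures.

Setup A: H = 20²/(4×0.006) + 20 ≈ 16686.7 mm; DoF = Df − Dn = 11491.7 − 4838.7 ≈ 6653.0 mm.
Setup B: H = 247²/(2.2×0.067) + 247 ≈ 414147.9 mm; DoF = Df − Dn = 95284 − 65310 ≈ 29974 mm.
Ratio = 29974 / 6653.0 ≈ 4.51.

4.51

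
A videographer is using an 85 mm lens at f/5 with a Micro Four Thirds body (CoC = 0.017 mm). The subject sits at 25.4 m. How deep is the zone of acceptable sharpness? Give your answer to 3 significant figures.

16.6 m

Hyperfocal distance H = f²/(N·c) + f = 85²/(5 × 0.017) + 85 = 7225/0.085 + 85 ≈ 85085.0 mm ≈ 85.08 m.
Near limit Dn = s·(H − f)/(H + s − 2f) = 25400 × (85085.0 − 85) / (85085.0 + 25400 − 2 × 85) = 25400 × 85000.0 / 110315.0 ≈ 19571 mm.
Far limit Df = s·(H − f)/(H − s) = 25400 × (85085.0 − 85) / (85085.0 − 25400) = 25400 × 85000.0 / 59685.0 ≈ 36173 mm.
Depth of field = Df − Dn = 36173 − 19571 ≈ 16602 mm ≈ 16.6 m.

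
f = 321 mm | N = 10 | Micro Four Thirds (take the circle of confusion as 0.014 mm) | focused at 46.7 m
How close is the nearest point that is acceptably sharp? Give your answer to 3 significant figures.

43.9 m

Hyperfocal distance H = f²/(N·c) + f = 321²/(10 × 0.014) + 321 = 103041/0.14 + 321 ≈ 736328.1 mm ≈ 736.3 m.
Near limit Dn = s·(H − f)/(H + s − 2f) = 46700 × (736328.1 − 321) / (736328.1 + 46700 − 2 × 321) = 46700 × 736007.1 / 782386.1 ≈ 43932 mm ≈ 43.9 m.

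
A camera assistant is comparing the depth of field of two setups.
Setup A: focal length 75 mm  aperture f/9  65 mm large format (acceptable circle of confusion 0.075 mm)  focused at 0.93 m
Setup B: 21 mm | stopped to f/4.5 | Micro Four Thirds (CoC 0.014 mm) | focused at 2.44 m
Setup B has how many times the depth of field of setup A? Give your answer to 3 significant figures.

9.93

Setup A: H = 75²/(9×0.075) + 75 ≈ 8408.3 mm; DoF = Df − Dn = 1036.33 − 843.46 ≈ 192.87 mm.
Setup B: H = 21²/(4.5×0.014) + 21 ≈ 7021.0 mm; DoF = Df − Dn = 3728.4 − 1813.4 ≈ 1915.0 mm.
Ratio = 1915.0 / 192.87 ≈ 9.93.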